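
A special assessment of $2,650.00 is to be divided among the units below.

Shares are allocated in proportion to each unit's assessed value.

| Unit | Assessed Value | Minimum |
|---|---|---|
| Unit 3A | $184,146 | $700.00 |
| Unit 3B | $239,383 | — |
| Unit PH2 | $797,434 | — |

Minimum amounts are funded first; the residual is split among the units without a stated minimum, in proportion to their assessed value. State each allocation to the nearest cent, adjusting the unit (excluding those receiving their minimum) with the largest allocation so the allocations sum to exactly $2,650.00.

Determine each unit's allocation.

Unit 3A: $700.00 | Unit 3B: $450.22 | Unit PH2: $1,499.78

Guaranteed amounts: Unit 3A $700.00. Balance $1,950.00.
Balance split over remaining assessed value 1,036,817: Unit 3B 450.2211 → $450.22; Unit PH2 1,499.7789 → $1,499.78.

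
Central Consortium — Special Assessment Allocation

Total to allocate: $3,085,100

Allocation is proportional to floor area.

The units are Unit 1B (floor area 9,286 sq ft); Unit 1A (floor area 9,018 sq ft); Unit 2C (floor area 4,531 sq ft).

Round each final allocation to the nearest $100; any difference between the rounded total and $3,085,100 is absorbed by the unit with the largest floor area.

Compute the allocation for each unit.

Combined floor area = 9,286 + 9,018 + 4,531 = 22,835.
Proportional shares: Unit 1B 1,254,575.81; Unit 1A 1,218,367.94; Unit 2C 612,156.26.
After rounding ($100): Unit 1B $1,254,600; Unit 1A $1,218,400; Unit 2C $612,200. Sum = $3,085,200.
Difference $3,085,100 − $3,085,200 = −$100 applied to largest floor area (Unit 1B): Unit 1B becomes $1,254,500.

Unit 1B: $1,254,500; Unit 1A: $1,218,400; Unit 2C: $612,200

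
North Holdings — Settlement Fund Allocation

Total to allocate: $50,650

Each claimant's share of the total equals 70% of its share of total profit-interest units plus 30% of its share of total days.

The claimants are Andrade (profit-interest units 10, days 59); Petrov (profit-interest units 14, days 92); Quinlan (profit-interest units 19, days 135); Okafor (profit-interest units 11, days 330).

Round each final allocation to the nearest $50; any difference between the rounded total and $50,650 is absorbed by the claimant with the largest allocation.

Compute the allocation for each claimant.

Profit-interest units total 54; days total 616.
Composite weights (70% profit-interest units + 30% days): Andrade 0.1584; Petrov 0.2263; Quinlan 0.3120; Okafor 0.3033.
Raw shares: Andrade 8,021.11; Petrov 11,461.42; Quinlan 15,804.98; Okafor 15,362.49.
At nearest $50: Andrade $8,000; Petrov $11,450; Quinlan $15,800; Okafor $15,350. Sum = $50,600.
Difference $50,650 − $50,600 = +$50 applied to largest allocation (Quinlan): Quinlan becomes $15,850.

Andrade: $8,000 · Petrov: $11,450 · Quinlan: $15,850 · Okafor: $15,350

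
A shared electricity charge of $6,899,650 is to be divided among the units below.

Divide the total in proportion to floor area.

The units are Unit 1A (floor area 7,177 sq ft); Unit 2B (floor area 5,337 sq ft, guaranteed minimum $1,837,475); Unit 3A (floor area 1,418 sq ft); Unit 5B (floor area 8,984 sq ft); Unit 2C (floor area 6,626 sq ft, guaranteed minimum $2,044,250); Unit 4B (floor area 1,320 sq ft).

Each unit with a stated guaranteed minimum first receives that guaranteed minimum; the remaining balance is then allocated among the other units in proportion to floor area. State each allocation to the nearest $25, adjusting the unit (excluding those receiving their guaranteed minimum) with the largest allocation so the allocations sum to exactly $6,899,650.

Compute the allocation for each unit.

Unit 1A: $1,146,075; Unit 2B: $1,837,475; Unit 3A: $226,425; Unit 5B: $1,434,650; Unit 2C: $2,044,250; Unit 4B: $210,775

Minimums first: Unit 2B $1,837,475; Unit 2C $2,044,250. Residual $3,017,925.
Residual split over remaining floor area 18,899: Unit 1A 1,146,073.75 → $1,146,075; Unit 3A 226,436.20 → $226,425; Unit 5B 1,434,628.19 → $1,434,625; Unit 4B 210,786.87 → $210,775.
Rounding difference +$25 applied to Unit 5B → $1,434,650.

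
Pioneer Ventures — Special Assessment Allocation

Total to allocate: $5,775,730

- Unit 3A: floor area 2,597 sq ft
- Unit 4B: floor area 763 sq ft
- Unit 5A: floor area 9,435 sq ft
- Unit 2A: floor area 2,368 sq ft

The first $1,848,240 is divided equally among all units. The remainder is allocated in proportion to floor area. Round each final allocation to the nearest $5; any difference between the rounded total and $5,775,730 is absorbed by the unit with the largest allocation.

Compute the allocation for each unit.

Unit 3A: $1,134,730; Unit 4B: $659,690; Unit 5A: $2,905,895; Unit 2A: $1,075,415

First tranche $1,848,240 split equally: $462,060 each.
Remainder $3,927,490 by floor area (total 15,163): Unit 3A 672,669.76 → $672,670; Unit 4B 197,630.74 → $197,630; Unit 5A 2,443,834.87 → $2,443,835; Unit 2A 613,354.63 → $613,355.
Totals: Unit 3A $462,060 + $672,670 = $1,134,730; Unit 4B $462,060 + $197,630 = $659,690; Unit 5A $462,060 + $2,443,835 = $2,905,895; Unit 2A $462,060 + $613,355 = $1,075,415.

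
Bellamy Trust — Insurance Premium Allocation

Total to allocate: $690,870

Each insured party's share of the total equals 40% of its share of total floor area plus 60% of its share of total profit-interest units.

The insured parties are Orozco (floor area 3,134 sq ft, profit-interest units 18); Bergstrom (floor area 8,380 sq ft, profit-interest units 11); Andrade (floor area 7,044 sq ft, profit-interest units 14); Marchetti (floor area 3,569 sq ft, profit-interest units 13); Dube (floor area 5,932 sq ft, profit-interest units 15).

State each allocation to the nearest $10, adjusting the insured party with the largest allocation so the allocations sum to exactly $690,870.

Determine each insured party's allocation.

Orozco: $135,960 | Bergstrom: $146,750 | Andrade: $151,110 | Marchetti: $111,050 | Dube: $146,000

Floor area total 28,059; profit-interest units total 71.
Combined weights (40% floor area + 60% profit-interest units): Orozco 0.1968; Bergstrom 0.2124; Andrade 0.2187; Marchetti 0.1607; Dube 0.2113.
Pro-rata amounts: Orozco 135,956.28; Bergstrom 146,754.82; Andrade 151,111.81; Marchetti 111,048.83; Dube 145,998.26.
Rounded to nearest $10: Orozco $135,960; Bergstrom $146,750; Andrade $151,110; Marchetti $111,050; Dube $146,000. Sum = $690,870.
Sum already equals the total — no adjustment.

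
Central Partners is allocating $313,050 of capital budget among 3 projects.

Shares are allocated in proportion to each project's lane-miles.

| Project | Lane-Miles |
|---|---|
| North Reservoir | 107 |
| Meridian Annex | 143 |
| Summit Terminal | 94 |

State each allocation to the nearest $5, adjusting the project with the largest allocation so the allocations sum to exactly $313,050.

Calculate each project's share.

North Reservoir: $97,375 | Meridian Annex: $130,130 | Summit Terminal: $85,545

Lane-miles total: 344.
Raw shares: North Reservoir 107/344 × $313,050 = 97,373.11; Meridian Annex 143/344 × $313,050 = 130,134.16; Summit Terminal 94/344 × $313,050 = 85,542.73.
After rounding ($5): North Reservoir $97,375; Meridian Annex $130,135; Summit Terminal $85,545. Sum = $313,055.
Difference $313,050 − $313,055 = −$5 applied to largest allocation (Meridian Annex): Meridian Annex becomes $130,130.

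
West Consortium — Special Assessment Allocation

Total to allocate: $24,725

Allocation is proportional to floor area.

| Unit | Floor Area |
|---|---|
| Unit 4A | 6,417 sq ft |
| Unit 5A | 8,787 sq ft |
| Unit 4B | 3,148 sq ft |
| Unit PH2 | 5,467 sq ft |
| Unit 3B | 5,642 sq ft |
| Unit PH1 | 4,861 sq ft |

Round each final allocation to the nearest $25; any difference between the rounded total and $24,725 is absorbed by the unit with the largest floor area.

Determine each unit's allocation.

Unit 4A: $4,625 · Unit 5A: $6,300 · Unit 4B: $2,275 · Unit PH2: $3,950 · Unit 3B: $4,075 · Unit PH1: $3,500

Floor area total: 6,417 + 8,787 + 3,148 + 5,467 + 5,642 + 4,861 = 34,322.
Proportional shares: Unit 4A 4,622.70; Unit 5A 6,330.01; Unit 4B 2,267.77; Unit PH2 3,938.34; Unit 3B 4,064.40; Unit PH1 3,501.78.
After rounding ($25): Unit 4A $4,625; Unit 5A $6,325; Unit 4B $2,275; Unit PH2 $3,950; Unit 3B $4,075; Unit PH1 $3,500. Sum = $24,750.
Difference $24,725 − $24,750 = −$25 applied to largest floor area (Unit 5A): Unit 5A becomes $6,300.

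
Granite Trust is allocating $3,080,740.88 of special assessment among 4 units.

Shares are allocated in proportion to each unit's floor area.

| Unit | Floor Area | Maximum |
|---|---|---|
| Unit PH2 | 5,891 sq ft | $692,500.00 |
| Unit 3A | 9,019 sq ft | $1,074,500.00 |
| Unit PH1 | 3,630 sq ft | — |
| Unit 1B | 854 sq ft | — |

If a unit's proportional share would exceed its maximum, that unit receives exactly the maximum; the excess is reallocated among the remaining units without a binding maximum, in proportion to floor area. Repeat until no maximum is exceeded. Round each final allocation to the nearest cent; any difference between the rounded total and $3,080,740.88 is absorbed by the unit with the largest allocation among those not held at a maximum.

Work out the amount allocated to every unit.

Unit PH2: $692,500.00 | Unit 3A: $1,074,500.00 | Unit PH1: $1,063,532.43 | Unit 1B: $250,208.45

Total floor area = 19,394.
Unconstrained shares: Unit PH2 935,786.5589; Unit 3A 1,432,670.0009; Unit PH1 576,626.2449; Unit 1B 135,658.0753.
Held at cap: Unit PH2 ($692,500.00), Unit 3A ($1,074,500.00); residual $1,313,740.88 reallocated over remaining floor area 4,484.
Remaining shares: Unit PH1 1,063,532.4252 → $1,063,532.43; Unit 1B 250,208.4548 → $250,208.45.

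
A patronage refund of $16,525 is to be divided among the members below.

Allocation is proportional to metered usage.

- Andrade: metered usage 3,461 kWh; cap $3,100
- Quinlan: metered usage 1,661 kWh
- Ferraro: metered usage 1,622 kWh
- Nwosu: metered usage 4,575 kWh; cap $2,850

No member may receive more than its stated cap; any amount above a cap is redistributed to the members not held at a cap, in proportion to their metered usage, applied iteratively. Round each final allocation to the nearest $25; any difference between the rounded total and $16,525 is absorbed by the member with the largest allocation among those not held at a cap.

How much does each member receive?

Andrade: $3,100 · Quinlan: $5,350 · Ferraro: $5,225 · Nwosu: $2,850

Combined metered usage = 11,319.
Pro-rata shares before constraints: Andrade 5,052.83; Quinlan 2,424.95; Ferraro 2,368.01; Nwosu 6,679.20.
Capped: Andrade ($3,100), Nwosu ($2,850); residual $10,575 reallocated over remaining metered usage 3,283.
Redistributed shares: Quinlan 5,350.31 → $5,350; Ferraro 5,224.69 → $5,225.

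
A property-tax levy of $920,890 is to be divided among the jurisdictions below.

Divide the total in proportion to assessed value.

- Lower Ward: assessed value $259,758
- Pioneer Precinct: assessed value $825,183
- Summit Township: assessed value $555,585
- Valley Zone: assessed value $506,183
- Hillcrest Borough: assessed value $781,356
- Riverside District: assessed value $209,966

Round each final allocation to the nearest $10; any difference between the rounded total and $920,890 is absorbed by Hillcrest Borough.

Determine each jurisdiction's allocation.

Combined assessed value = 3,138,031.
Pro-rata amounts: Lower Ward 259,758/3,138,031 × $920,890 = 76,228.87; Pioneer Precinct 825,183/3,138,031 × $920,890 = 242,159.10; Summit Township 555,585/3,138,031 × $920,890 = 163,042.58; Valley Zone 506,183/3,138,031 × $920,890 = 148,545.02; Hillcrest Borough 781,356/3,138,031 × $920,890 = 229,297.58; Riverside District 209,966/3,138,031 × $920,890 = 61,616.85.
Rounded to nearest $10: Lower Ward $76,230; Pioneer Precinct $242,160; Summit Township $163,040; Valley Zone $148,550; Hillcrest Borough $229,300; Riverside District $61,620. Sum = $920,900.
Difference $920,890 − $920,900 = −$10 applied to Hillcrest Borough: Hillcrest Borough becomes $229,290.

Lower Ward: $76,230 | Pioneer Precinct: $242,160 | Summit Township: $163,040 | Valley Zone: $148,550 | Hillcrest Borough: $229,290 | Riverside District: $61,620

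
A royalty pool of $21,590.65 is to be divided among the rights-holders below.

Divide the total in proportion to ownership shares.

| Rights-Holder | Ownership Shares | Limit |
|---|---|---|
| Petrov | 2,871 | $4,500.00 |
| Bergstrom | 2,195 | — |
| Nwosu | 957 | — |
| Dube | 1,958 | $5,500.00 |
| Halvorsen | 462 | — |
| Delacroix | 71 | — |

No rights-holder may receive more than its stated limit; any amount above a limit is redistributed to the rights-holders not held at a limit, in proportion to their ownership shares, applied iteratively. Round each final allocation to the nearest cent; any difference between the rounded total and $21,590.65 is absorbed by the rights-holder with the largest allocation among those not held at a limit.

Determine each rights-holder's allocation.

Petrov: $4,500.00 | Bergstrom: $6,904.06 | Nwosu: $3,010.11 | Dube: $5,500.00 | Halvorsen: $1,453.16 | Delacroix: $223.32

Total ownership shares = 8,514.
Unconstrained shares: Petrov 7,280.5680; Bergstrom 5,566.2998; Nwosu 2,426.8560; Dube 4,965.2916; Halvorsen 1,171.5857; Delacroix 180.0489.
Capped: Petrov ($4,500.00); residual $17,090.65 reallocated over remaining ownership shares 5,643.
Capped: Dube ($5,500.00); residual $11,590.65 reallocated over remaining ownership shares 3,685.
Redistributed shares: Bergstrom 6,904.0642 → $6,904.06; Nwosu 3,010.1091 → $3,010.11; Halvorsen 1,453.1561 → $1,453.16; Delacroix 223.3205 → $223.32.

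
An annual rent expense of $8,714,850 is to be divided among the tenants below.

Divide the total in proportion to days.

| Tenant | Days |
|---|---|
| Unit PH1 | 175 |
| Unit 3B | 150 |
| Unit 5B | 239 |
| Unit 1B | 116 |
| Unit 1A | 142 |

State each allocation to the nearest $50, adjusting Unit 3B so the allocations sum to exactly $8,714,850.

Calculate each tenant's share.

Days total: 822.
Unrounded shares: Unit PH1 175/822 × $8,714,850 = 1,855,351.28; Unit 3B 150/822 × $8,714,850 = 1,590,301.09; Unit 5B 239/822 × $8,714,850 = 2,533,879.74; Unit 1B 116/822 × $8,714,850 = 1,229,832.85; Unit 1A 142/822 × $8,714,850 = 1,505,485.04.
Rounded to nearest $50: Unit PH1 $1,855,350; Unit 3B $1,590,300; Unit 5B $2,533,900; Unit 1B $1,229,850; Unit 1A $1,505,500. Sum = $8,714,900.
Difference $8,714,850 − $8,714,900 = −$50 applied to Unit 3B: Unit 3B becomes $1,590,250.

Unit PH1: $1,855,350; Unit 3B: $1,590,250; Unit 5B: $2,533,900; Unit 1B: $1,229,850; Unit 1A: $1,505,500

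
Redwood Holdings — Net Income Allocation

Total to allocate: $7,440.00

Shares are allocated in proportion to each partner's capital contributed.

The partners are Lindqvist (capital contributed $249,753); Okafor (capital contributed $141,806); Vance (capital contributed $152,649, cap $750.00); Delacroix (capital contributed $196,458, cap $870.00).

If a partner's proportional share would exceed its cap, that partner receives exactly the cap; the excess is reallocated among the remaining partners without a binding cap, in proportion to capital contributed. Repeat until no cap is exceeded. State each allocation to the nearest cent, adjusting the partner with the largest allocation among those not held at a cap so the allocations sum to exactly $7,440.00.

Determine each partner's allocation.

Total capital contributed = 740,666.
Unconstrained shares: Lindqvist 2,508.7723; Okafor 1,424.4432; Vance 1,533.3613; Delacroix 1,973.4233.
Cap binds for Vance ($750.00), Delacroix ($870.00); remaining pool $5,820.00 reallocated over remaining capital contributed 391,559.
Redistributed shares: Lindqvist 3,712.2438 → $3,712.24; Okafor 2,107.7562 → $2,107.76.

Lindqvist: $3,712.24 · Okafor: $2,107.76 · Vance: $750.00 · Delacroix: $870.00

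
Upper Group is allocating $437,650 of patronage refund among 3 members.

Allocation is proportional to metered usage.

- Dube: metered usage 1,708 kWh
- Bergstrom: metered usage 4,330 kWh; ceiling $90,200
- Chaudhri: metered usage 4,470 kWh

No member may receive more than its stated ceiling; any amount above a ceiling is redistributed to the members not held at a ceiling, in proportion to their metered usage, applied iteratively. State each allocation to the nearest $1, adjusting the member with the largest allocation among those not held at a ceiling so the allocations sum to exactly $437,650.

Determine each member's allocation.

Combined metered usage = 10,508.
Unconstrained shares: Dube 71,136.87; Bergstrom 180,341.12; Chaudhri 186,172.01.
Capped: Bergstrom ($90,200); balance $347,450 reallocated over remaining metered usage 6,178.
Remaining shares: Dube 96,057.72 → $96,058; Chaudhri 251,392.28 → $251,392.

Dube: $96,058; Bergstrom: $90,200; Chaudhri: $251,392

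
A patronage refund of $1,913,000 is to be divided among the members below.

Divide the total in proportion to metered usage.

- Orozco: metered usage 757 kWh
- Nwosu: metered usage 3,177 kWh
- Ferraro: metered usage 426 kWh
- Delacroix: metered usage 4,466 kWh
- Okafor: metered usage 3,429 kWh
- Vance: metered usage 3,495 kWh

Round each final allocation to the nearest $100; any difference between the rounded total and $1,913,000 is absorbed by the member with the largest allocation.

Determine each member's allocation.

Metered usage total: 15,750.
Unrounded shares: Orozco 757/15,750 × $1,913,000 = 91,945.46; Nwosu 3,177/15,750 × $1,913,000 = 385,879.43; Ferraro 426/15,750 × $1,913,000 = 51,742.10; Delacroix 4,466/15,750 × $1,913,000 = 542,441.78; Okafor 3,429/15,750 × $1,913,000 = 416,487.43; Vance 3,495/15,750 × $1,913,000 = 424,503.81.
After rounding ($100): Orozco $91,900; Nwosu $385,900; Ferraro $51,700; Delacroix $542,400; Okafor $416,500; Vance $424,500. Sum = $1,912,900.
Difference $1,913,000 − $1,912,900 = +$100 applied to largest allocation (Delacroix): Delacroix becomes $542,500.

Orozco: $91,900 | Nwosu: $385,900 | Ferraro: $51,700 | Delacroix: $542,500 | Okafor: $416,500 | Vance: $424,500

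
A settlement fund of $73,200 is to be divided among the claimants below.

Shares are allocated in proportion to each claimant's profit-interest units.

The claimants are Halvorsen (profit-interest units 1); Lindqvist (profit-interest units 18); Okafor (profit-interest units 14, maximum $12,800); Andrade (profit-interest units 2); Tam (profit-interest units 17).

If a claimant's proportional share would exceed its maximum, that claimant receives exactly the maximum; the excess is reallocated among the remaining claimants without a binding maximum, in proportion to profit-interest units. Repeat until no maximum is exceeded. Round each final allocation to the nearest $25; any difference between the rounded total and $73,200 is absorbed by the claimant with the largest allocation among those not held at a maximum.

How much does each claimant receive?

Halvorsen: $1,600; Lindqvist: $28,600; Okafor: $12,800; Andrade: $3,175; Tam: $27,025

Total profit-interest units = 52.
Pro-rata shares before constraints: Halvorsen 1,407.69; Lindqvist 25,338.46; Okafor 19,707.69; Andrade 2,815.38; Tam 23,930.77.
Held at cap: Okafor ($12,800); residual $60,400 reallocated over remaining profit-interest units 38.
Shares after redistribution: Halvorsen 1,589.47 → $1,600; Lindqvist 28,610.53 → $28,600; Andrade 3,178.95 → $3,175; Tam 27,021.05 → $27,025.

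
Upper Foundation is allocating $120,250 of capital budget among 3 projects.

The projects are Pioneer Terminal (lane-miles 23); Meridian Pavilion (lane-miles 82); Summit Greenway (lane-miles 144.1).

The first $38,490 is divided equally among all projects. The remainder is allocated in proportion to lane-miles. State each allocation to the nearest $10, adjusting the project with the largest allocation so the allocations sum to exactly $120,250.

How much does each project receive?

Pioneer Terminal: $20,380 · Meridian Pavilion: $39,740 · Summit Greenway: $60,130

Equal tier: $38,490 ÷ 3 = $12,830 apiece.
Remainder $81,760 by lane-miles (total 249.1): Pioneer Terminal 7,549.10 → $7,550; Meridian Pavilion 26,914.17 → $26,910; Summit Greenway 47,296.73 → $47,300.
Totals: Pioneer Terminal $12,830 + $7,550 = $20,380; Meridian Pavilion $12,830 + $26,910 = $39,740; Summit Greenway $12,830 + $47,300 = $60,130.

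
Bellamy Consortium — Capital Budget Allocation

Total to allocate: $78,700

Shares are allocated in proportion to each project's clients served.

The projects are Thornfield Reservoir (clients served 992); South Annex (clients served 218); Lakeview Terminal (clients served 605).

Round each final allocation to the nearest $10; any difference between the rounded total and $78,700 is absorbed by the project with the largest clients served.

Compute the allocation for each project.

Thornfield Reservoir: $43,020; South Annex: $9,450; Lakeview Terminal: $26,230

Sum of clients served: 1,815.
Unrounded shares: Thornfield Reservoir 992/1,815 × $78,700 = 43,013.99; South Annex 218/1,815 × $78,700 = 9,452.67; Lakeview Terminal 605/1,815 × $78,700 = 26,233.33.
Rounded to nearest $10: Thornfield Reservoir $43,010; South Annex $9,450; Lakeview Terminal $26,230. Sum = $78,690.
Difference $78,700 − $78,690 = +$10 applied to largest clients served (Thornfield Reservoir): Thornfield Reservoir becomes $43,020.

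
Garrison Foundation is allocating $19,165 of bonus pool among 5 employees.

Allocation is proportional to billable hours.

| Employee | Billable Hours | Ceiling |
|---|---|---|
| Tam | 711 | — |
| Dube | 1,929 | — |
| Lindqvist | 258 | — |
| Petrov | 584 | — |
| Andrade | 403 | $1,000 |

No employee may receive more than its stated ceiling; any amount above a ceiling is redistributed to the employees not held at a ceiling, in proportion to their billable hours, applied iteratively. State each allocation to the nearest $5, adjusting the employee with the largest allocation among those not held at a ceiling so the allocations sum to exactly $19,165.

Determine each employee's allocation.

Tam: $3,710 · Dube: $10,065 · Lindqvist: $1,345 · Petrov: $3,045 · Andrade: $1,000

Combined billable hours = 3,885.
Unconstrained shares: Tam 3,507.42; Dube 9,515.90; Lindqvist 1,272.73; Petrov 2,880.92; Andrade 1,988.03.
Capped: Andrade ($1,000); residual $18,165 reallocated over remaining billable hours 3,482.
Remaining shares: Tam 3,709.17 → $3,710; Dube 10,063.26 → $10,065; Lindqvist 1,345.94 → $1,345; Petrov 3,046.63 → $3,045.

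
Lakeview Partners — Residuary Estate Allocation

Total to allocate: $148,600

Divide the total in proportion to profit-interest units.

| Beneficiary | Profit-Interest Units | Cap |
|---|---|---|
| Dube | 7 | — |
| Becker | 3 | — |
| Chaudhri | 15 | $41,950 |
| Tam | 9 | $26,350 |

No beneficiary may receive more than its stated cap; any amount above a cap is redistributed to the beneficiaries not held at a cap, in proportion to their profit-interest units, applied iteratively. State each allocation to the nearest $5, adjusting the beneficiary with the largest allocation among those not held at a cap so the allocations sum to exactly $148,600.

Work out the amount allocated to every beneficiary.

Dube: $56,210 | Becker: $24,090 | Chaudhri: $41,950 | Tam: $26,350

Total profit-interest units = 34.
Pro-rata shares before constraints: Dube 30,594.12; Becker 13,111.76; Chaudhri 65,558.82; Tam 39,335.29.
Held at cap: Chaudhri ($41,950), Tam ($26,350); balance $80,300 reallocated over remaining profit-interest units 10.
Redistributed shares: Dube 56,210.00 → $56,210; Becker 24,090.00 → $24,090.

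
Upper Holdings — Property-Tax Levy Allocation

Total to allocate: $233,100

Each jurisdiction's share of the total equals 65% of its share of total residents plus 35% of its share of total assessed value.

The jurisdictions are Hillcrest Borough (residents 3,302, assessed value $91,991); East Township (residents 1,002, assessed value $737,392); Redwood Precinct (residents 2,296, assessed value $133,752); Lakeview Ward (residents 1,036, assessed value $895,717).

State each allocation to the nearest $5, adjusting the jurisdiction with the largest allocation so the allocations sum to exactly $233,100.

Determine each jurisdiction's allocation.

Totals — residents 7,636, assessed value 1,858,852.
Composite weights (65% residents + 35% assessed value): Hillcrest Borough 0.2984; East Township 0.2241; Redwood Precinct 0.2206; Lakeview Ward 0.2568.
Pro-rata amounts: Hillcrest Borough 69,556.41; East Township 52,246.01; Redwood Precinct 51,428.05; Lakeview Ward 59,869.53.
Rounded to nearest $5: Hillcrest Borough $69,555; East Township $52,245; Redwood Precinct $51,430; Lakeview Ward $59,870. Sum = $233,100.
No rounding difference to absorb.

Hillcrest Borough: $69,555 · East Township: $52,245 · Redwood Precinct: $51,430 · Lakeview Ward: $59,870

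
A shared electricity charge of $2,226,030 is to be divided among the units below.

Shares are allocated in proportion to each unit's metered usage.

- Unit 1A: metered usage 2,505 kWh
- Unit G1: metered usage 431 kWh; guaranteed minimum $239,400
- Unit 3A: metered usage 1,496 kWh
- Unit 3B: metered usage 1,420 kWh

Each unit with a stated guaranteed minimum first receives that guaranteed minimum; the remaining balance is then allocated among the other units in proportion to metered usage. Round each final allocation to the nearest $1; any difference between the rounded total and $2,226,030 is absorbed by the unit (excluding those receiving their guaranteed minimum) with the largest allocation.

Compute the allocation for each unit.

Unit 1A: $918,006 | Unit G1: $239,400 | Unit 3A: $548,238 | Unit 3B: $520,386

Fund the minimums — Unit G1 $239,400. Remaining pool $1,986,630.
Remaining pool split over remaining metered usage 5,421: Unit 1A 918,005.56 → $918,006; Unit 3A 548,238.05 → $548,238; Unit 3B 520,386.39 → $520,386.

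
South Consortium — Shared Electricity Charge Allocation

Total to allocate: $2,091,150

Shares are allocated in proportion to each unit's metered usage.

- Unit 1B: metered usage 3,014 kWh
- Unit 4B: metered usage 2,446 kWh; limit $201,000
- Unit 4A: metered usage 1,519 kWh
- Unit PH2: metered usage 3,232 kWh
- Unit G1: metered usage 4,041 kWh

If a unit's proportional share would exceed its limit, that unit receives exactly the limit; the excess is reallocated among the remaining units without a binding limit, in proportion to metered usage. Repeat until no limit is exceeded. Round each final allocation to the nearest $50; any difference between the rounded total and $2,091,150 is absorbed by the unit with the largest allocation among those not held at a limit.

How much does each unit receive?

Unit 1B: $482,550 | Unit 4B: $201,000 | Unit 4A: $243,200 | Unit PH2: $517,450 | Unit G1: $646,950

Metered usage total: 14,252.
Pro-rata shares before constraints: Unit 1B 442,234.50; Unit 4B 358,893.69; Unit 4A 222,877.97; Unit PH2 474,220.94; Unit G1 592,922.90.
Capped: Unit 4B ($201,000); remaining pool $1,890,150 reallocated over remaining metered usage 11,806.
Shares after redistribution: Unit 1B 482,543.80 → $482,550; Unit 4A 243,193.11 → $243,200; Unit PH2 517,445.77 → $517,450; Unit G1 646,967.32 → $646,950.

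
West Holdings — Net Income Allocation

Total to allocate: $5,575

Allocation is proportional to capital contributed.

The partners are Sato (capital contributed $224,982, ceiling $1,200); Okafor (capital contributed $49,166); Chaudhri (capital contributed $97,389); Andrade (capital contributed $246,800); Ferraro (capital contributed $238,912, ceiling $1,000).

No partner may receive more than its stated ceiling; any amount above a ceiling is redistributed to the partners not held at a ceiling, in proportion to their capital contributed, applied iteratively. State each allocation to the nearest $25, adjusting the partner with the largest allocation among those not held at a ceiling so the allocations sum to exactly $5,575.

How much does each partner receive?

Sato: $1,200 | Okafor: $425 | Chaudhri: $825 | Andrade: $2,125 | Ferraro: $1,000

Combined capital contributed = 857,249.
Proportional shares (ignoring caps): Sato 1,463.14; Okafor 319.74; Chaudhri 633.36; Andrade 1,605.03; Ferraro 1,553.73.
Capped: Sato ($1,200), Ferraro ($1,000); remaining pool $3,375 reallocated over remaining capital contributed 393,355.
Redistributed shares: Okafor 421.85 → $425; Chaudhri 835.60 → $825; Andrade 2,117.55 → $2,125.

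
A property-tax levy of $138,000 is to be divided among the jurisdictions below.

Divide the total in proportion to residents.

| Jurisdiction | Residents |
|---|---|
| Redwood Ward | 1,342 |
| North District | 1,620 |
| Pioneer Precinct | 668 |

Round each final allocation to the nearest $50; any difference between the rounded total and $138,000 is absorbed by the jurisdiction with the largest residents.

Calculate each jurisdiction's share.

Redwood Ward: $51,000; North District: $61,600; Pioneer Precinct: $25,400

Residents total: 1,342 + 1,620 + 668 = 3,630.
Unrounded shares: Redwood Ward 51,018.18; North District 61,586.78; Pioneer Precinct 25,395.04.
At nearest $50: Redwood Ward $51,000; North District $61,600; Pioneer Precinct $25,400. Sum = $138,000.
Sum already equals the total — no adjustment.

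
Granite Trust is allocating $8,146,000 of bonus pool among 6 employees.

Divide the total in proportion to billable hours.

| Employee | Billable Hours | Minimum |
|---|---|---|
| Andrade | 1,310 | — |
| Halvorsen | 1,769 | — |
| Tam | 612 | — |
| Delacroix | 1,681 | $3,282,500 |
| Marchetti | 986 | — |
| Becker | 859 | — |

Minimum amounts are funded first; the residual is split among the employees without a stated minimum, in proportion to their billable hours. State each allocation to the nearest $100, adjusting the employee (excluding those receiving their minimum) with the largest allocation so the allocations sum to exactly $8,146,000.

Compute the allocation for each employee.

Andrade: $1,150,900; Halvorsen: $1,554,000; Tam: $537,700; Delacroix: $3,282,500; Marchetti: $866,200; Becker: $754,700

Fund the minimums — Delacroix $3,282,500. Remaining pool $4,863,500.
Remaining pool split over remaining billable hours 5,536: Andrade 1,150,864.34 → $1,150,900; Halvorsen 1,554,106.12 → $1,554,100; Tam 537,655.71 → $537,700; Marchetti 866,223.09 → $866,200; Becker 754,650.74 → $754,700.
Rounding difference −$100 applied to Halvorsen → $1,554,000.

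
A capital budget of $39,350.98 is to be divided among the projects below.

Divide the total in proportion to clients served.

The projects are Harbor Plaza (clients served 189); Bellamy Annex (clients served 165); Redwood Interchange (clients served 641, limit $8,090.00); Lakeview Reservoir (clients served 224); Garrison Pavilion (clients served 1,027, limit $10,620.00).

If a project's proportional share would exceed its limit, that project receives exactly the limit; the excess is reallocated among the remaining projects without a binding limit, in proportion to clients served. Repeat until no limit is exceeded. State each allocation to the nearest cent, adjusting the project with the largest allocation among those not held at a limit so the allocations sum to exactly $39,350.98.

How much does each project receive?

Harbor Plaza: $6,749.39 | Bellamy Annex: $5,892.32 | Redwood Interchange: $8,090.00 | Lakeview Reservoir: $7,999.27 | Garrison Pavilion: $10,620.00

Sum of clients served: 2,246.
Pro-rata shares before constraints: Harbor Plaza 3,311.3692; Bellamy Annex 2,890.8779; Redwood Interchange 11,230.6225; Lakeview Reservoir 3,924.5857; Garrison Pavilion 17,993.5247.
Held at cap: Redwood Interchange ($8,090.00), Garrison Pavilion ($10,620.00); balance $20,640.98 reallocated over remaining clients served 578.
Redistributed shares: Harbor Plaza 6,749.3862 → $6,749.39; Bellamy Annex 5,892.3213 → $5,892.32; Lakeview Reservoir 7,999.2725 → $7,999.27.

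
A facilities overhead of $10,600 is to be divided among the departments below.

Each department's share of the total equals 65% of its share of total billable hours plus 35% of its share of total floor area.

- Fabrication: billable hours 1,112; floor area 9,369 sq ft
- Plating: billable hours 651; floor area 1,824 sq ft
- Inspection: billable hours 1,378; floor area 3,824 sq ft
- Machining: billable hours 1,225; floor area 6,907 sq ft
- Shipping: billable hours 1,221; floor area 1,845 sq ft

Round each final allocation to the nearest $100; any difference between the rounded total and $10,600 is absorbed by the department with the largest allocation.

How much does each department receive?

Fabrication: $2,800 | Plating: $1,100 | Inspection: $2,300 | Machining: $2,600 | Shipping: $1,800

Totals — billable hours 5,587, floor area 23,769.
Combined weights (65% billable hours + 35% floor area): Fabrication 0.2673; Plating 0.1026; Inspection 0.2166; Machining 0.2442; Shipping 0.1692.
Proportional shares: Fabrication 2,833.71; Plating 1,087.53; Inspection 2,296.25; Machining 2,588.78; Shipping 1,793.74.
Rounded to nearest $100: Fabrication $2,800; Plating $1,100; Inspection $2,300; Machining $2,600; Shipping $1,800. Sum = $10,600.
Rounded total matches; no reconciliation needed.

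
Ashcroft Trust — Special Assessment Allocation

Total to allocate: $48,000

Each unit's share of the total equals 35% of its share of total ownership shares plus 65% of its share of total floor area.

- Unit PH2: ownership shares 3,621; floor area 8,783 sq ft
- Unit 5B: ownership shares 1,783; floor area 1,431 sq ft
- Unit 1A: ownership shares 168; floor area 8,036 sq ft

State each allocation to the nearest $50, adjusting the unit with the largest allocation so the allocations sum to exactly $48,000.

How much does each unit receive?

Unit PH2: $25,950 | Unit 5B: $7,800 | Unit 1A: $14,250

Totals — ownership shares 5,572, floor area 18,250.
Blended shares (35% ownership shares + 65% floor area): Unit PH2 0.5403; Unit 5B 0.1630; Unit 1A 0.2968.
Pro-rata amounts: Unit PH2 25,932.91; Unit 5B 7,822.30; Unit 1A 14,244.79.
After rounding ($50): Unit PH2 $25,950; Unit 5B $7,800; Unit 1A $14,250. Sum = $48,000.
Rounded total matches; no reconciliation needed.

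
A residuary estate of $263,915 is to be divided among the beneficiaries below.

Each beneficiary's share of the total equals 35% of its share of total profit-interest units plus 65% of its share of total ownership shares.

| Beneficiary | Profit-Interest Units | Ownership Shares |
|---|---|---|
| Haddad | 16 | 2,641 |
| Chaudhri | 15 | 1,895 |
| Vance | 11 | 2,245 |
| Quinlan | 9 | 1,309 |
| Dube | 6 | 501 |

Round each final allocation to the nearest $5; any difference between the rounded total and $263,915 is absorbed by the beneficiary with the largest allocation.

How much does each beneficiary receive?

Haddad: $78,665 · Chaudhri: $62,145 · Vance: $62,655 · Quinlan: $40,725 · Dube: $19,725

Profit-interest units total 57; ownership shares total 8,591.
Composite weights (35% profit-interest units + 65% ownership shares): Haddad 0.2981; Chaudhri 0.2355; Vance 0.2374; Quinlan 0.1543; Dube 0.0747.
Unrounded shares: Haddad 78,663.88; Chaudhri 62,147.25; Vance 62,653.91; Quinlan 40,722.84; Dube 19,727.13.
At nearest $5: Haddad $78,665; Chaudhri $62,145; Vance $62,655; Quinlan $40,725; Dube $19,725. Sum = $263,915.
Sum already equals the total — no adjustment.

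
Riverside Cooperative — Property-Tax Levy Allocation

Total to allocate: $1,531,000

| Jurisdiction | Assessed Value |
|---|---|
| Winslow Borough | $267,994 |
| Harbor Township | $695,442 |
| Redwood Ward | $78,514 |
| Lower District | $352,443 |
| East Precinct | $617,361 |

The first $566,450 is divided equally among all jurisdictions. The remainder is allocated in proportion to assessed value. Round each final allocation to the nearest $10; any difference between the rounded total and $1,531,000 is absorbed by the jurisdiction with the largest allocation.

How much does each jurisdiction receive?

$566,450 shared equally gives $113,290 per jurisdiction.
Remainder $964,550 by assessed value (total 2,011,754): Winslow Borough 128,491.66 → $128,490; Harbor Township 333,434.69 → $333,430; Redwood Ward 37,644.10 → $37,640; Lower District 168,981.34 → $168,980; East Precinct 295,998.19 → $296,000.
Rounding difference +$10 on remainder applied to Harbor Township.
Totals: Winslow Borough $113,290 + $128,490 = $241,780; Harbor Township $113,290 + $333,440 = $446,730; Redwood Ward $113,290 + $37,640 = $150,930; Lower District $113,290 + $168,980 = $282,270; East Precinct $113,290 + $296,000 = $409,290.

Winslow Borough: $241,780; Harbor Township: $446,730; Redwood Ward: $150,930; Lower District: $282,270; East Precinct: $409,290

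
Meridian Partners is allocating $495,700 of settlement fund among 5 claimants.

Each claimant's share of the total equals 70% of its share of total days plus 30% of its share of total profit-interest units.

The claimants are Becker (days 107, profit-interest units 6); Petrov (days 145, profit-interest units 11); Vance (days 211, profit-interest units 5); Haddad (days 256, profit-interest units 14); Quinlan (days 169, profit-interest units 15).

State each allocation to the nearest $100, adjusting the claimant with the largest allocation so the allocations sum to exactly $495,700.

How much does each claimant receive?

Days total 888; profit-interest units total 51.
Blended shares (70% days + 30% profit-interest units): Becker 0.1196; Petrov 0.1790; Vance 0.1957; Haddad 0.2842; Quinlan 0.2215.
Pro-rata amounts: Becker 59,306.03; Petrov 88,734.11; Vance 97,028.61; Haddad 140,855.51; Quinlan 109,775.75.
Rounded to nearest $100: Becker $59,300; Petrov $88,700; Vance $97,000; Haddad $140,900; Quinlan $109,800. Sum = $495,700.
Rounded total matches; no reconciliation needed.

Becker: $59,300; Petrov: $88,700; Vance: $97,000; Haddad: $140,900; Quinlan: $109,800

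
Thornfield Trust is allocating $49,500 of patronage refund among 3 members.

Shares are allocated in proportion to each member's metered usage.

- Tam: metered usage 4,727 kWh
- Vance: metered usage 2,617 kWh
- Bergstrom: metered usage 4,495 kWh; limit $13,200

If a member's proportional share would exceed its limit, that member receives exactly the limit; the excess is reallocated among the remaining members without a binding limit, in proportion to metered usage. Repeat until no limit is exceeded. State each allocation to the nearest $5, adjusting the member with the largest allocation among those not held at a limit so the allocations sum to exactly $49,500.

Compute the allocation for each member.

Combined metered usage = 11,839.
Unconstrained shares: Tam 19,764.04; Vance 10,941.93; Bergstrom 18,794.03.
Held at cap: Bergstrom ($13,200); balance $36,300 reallocated over remaining metered usage 7,344.
Redistributed shares: Tam 23,364.67 → $23,365; Vance 12,935.33 → $12,935.

Tam: $23,365 · Vance: $12,935 · Bergstrom: $13,200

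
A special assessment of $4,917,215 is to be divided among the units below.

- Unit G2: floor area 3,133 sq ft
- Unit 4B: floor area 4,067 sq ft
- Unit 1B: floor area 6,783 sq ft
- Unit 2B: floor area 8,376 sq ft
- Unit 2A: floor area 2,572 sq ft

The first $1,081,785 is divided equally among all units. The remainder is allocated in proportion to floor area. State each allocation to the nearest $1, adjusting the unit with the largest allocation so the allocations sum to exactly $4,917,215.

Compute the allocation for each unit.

Unit G2: $698,343 · Unit 4B: $842,032 · Unit 1B: $1,259,866 · Unit 2B: $1,504,936 · Unit 2A: $612,038

$1,081,785 shared equally gives $216,357 per unit.
Remainder $3,835,430 by floor area (total 24,931): Unit G2 481,986.37 → $481,986; Unit 4B 625,674.61 → $625,675; Unit 1B 1,043,508.95 → $1,043,509; Unit 2B 1,288,578.95 → $1,288,579; Unit 2A 395,681.12 → $395,681.
Totals: Unit G2 $216,357 + $481,986 = $698,343; Unit 4B $216,357 + $625,675 = $842,032; Unit 1B $216,357 + $1,043,509 = $1,259,866; Unit 2B $216,357 + $1,288,579 = $1,504,936; Unit 2A $216,357 + $395,681 = $612,038.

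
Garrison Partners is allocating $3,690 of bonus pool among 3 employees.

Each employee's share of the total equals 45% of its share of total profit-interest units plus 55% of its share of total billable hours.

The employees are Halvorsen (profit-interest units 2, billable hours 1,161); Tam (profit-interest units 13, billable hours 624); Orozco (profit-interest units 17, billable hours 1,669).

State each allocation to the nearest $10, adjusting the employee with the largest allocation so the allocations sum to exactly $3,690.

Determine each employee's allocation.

Halvorsen: $790; Tam: $1,040; Orozco: $1,860

Totals — profit-interest units 32, billable hours 3,454.
Blended shares (45% profit-interest units + 55% billable hours): Halvorsen 0.2130; Tam 0.2822; Orozco 0.5048.
Proportional shares: Halvorsen 785.96; Tam 1,041.23; Orozco 1,862.81.
After rounding ($10): Halvorsen $790; Tam $1,040; Orozco $1,860. Sum = $3,690.
No rounding difference to absorb.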